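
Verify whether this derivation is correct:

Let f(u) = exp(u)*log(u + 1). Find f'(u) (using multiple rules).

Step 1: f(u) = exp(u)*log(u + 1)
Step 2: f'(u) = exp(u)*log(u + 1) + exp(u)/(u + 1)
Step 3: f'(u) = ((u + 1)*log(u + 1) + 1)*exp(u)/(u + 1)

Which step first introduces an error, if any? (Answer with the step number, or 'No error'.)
No error

All steps in this derivation are correct.
The final answer f'(u) = ((u + 1)*log(u + 1) + 1)*exp(u)/(u + 1) is valid.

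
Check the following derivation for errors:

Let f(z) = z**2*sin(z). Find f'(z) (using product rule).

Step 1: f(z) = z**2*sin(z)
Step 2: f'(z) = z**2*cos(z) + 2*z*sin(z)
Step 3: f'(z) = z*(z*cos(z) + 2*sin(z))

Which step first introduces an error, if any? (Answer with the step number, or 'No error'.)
No error

All steps in this derivation are correct.
The final answer f'(z) = z*(z*cos(z) + 2*sin(z)) is valid.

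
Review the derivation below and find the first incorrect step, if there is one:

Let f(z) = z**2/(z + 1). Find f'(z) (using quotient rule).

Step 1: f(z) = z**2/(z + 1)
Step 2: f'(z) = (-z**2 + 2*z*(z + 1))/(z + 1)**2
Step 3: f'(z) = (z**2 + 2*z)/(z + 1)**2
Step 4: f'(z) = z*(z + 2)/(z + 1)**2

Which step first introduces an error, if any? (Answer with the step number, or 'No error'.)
No error

All steps in this derivation are correct.
The final answer f'(z) = z*(z + 2)/(z + 1)**2 is valid.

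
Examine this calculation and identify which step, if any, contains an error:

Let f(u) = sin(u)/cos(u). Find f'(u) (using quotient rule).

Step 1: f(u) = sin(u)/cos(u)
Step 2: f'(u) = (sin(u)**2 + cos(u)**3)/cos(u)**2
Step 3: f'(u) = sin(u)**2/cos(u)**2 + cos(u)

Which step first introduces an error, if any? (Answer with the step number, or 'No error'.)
Step 2

Step 2 is incorrect due to a wrong exponent.
The step shows: (sin(u)**2 + cos(u)**3)/cos(u)**2
The correct value should be: (sin(u)**2 + cos(u)**2)/cos(u)**2

Explanation: The exponent 2 on cos(u) was incorrectly written as 3: the term (sin(u)**2 + cos(u)**2)/cos(u)**2 was incorrectly written as (sin(u)**2 + cos(u)**3)/cos(u)**2
The later steps are derived from this incorrect expression, so the error originates in Step 2.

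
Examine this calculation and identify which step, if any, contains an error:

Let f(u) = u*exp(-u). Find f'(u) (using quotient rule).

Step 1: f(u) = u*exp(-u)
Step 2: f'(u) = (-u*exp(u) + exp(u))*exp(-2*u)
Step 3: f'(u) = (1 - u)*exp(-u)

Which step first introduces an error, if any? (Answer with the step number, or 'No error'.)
No error

All steps in this derivation are correct.
The final answer f'(u) = (1 - u)*exp(-u) is valid.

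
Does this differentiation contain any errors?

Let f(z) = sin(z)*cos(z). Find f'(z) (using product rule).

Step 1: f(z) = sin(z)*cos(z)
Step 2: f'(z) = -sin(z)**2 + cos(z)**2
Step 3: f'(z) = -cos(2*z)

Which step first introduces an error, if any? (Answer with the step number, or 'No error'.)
Step 3

Step 3 is incorrect due to a sign flip.
The step shows: -cos(2*z)
The correct value should be: cos(2*z)

Explanation: The sign of the whole expression was flipped: the term cos(2*z) was incorrectly written as -cos(2*z)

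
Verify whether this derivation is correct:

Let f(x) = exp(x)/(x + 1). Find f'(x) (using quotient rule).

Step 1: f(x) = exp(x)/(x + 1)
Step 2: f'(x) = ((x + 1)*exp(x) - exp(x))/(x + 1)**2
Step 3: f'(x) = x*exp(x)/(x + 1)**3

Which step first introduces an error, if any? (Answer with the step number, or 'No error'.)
Step 3

Step 3 is incorrect due to a wrong exponent.
The step shows: x*exp(x)/(x + 1)**3
The correct value should be: x*exp(x)/(x + 1)**2

Explanation: The exponent -2 on x + 1 was incorrectly written as -3: the term x*exp(x)/(x + 1)**2 was incorrectly written as x*exp(x)/(x + 1)**3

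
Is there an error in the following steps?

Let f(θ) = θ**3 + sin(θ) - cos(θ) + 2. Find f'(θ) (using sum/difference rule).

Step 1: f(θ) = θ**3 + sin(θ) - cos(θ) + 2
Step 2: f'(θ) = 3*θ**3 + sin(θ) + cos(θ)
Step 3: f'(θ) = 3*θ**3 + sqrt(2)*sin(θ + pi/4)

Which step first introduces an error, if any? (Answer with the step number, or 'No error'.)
Step 2

Step 2 is incorrect due to a wrong exponent.
The step shows: 3*θ**3 + sin(θ) + cos(θ)
The correct value should be: 3*θ**2 + sin(θ) + cos(θ)

Explanation: The exponent 2 on θ was incorrectly written as 3: the term 3*θ**2 was incorrectly written as 3*θ**3
The later steps are derived from this incorrect expression, so the error originates in Step 2.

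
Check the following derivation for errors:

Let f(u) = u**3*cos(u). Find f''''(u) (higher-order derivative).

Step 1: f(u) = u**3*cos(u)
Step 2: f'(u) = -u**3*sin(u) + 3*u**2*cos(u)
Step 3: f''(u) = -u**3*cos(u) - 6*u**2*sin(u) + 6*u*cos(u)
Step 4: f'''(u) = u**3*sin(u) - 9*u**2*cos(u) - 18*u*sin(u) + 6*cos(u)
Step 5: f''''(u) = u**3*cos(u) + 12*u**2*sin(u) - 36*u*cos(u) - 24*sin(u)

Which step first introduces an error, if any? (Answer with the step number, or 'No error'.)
No error

All steps in this derivation are correct.
The final answer f''''(u) = u**3*cos(u) + 12*u**2*sin(u) - 36*u*cos(u) - 24*sin(u) is valid.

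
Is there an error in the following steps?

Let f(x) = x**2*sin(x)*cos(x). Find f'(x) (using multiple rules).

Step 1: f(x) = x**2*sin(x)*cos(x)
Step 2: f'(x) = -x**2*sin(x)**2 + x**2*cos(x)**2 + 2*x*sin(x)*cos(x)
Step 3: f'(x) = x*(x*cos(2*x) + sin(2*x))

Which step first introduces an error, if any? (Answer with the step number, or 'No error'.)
No error

All steps in this derivation are correct.
The final answer f'(x) = x*(x*cos(2*x) + sin(2*x)) is valid.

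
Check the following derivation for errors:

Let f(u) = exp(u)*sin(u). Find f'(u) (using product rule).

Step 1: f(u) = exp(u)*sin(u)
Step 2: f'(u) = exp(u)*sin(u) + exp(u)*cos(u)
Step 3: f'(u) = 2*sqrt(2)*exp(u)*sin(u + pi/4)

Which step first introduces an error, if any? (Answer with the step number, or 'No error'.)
Step 3

Step 3 is incorrect due to a wrong exponent.
The step shows: 2*sqrt(2)*exp(u)*sin(u + pi/4)
The correct value should be: sqrt(2)*exp(u)*sin(u + pi/4)

Explanation: The exponent 1/2 on 2 was incorrectly written as 3/2: the term sqrt(2)*exp(u)*sin(u + pi/4) was incorrectly written as 2*sqrt(2)*exp(u)*sin(u + pi/4)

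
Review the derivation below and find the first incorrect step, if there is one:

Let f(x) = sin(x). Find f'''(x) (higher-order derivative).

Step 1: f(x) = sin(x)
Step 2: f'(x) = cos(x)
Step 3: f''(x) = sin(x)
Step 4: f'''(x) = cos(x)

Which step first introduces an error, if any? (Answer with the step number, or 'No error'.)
Step 3

Step 3 is incorrect due to a sign flip.
The step shows: sin(x)
The correct value should be: -sin(x)

Explanation: The sign of the whole expression was flipped: the term -sin(x) was incorrectly written as sin(x)
The later steps are derived from this incorrect expression, so the error originates in Step 3.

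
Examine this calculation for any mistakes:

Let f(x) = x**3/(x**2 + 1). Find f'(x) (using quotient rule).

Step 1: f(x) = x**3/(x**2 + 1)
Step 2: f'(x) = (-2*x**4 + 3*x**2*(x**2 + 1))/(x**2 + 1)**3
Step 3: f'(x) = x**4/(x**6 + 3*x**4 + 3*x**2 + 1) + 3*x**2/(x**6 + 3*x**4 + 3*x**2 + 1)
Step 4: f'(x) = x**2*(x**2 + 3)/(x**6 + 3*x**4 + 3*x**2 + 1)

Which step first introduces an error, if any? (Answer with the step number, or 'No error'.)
Step 2

Step 2 is incorrect due to a wrong exponent.
The step shows: (-2*x**4 + 3*x**2*(x**2 + 1))/(x**2 + 1)**3
The correct value should be: (-2*x**4 + 3*x**2*(x**2 + 1))/(x**2 + 1)**2

Explanation: The exponent -2 on x**2 + 1 was incorrectly written as -3: the term (-2*x**4 + 3*x**2*(x**2 + 1))/(x**2 + 1)**2 was incorrectly written as (-2*x**4 + 3*x**2*(x**2 + 1))/(x**2 + 1)**3
The later steps are derived from this incorrect expression, so the error originates in Step 2.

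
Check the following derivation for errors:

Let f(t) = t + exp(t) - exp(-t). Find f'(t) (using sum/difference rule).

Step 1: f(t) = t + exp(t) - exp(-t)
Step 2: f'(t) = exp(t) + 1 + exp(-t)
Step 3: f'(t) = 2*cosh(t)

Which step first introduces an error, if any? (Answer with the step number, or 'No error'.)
Step 3

Step 3 is incorrect due to a dropped term.
The step shows: 2*cosh(t)
The correct value should be: 2*cosh(t) + 1

Explanation: A term was dropped: the term 1 was incorrectly omitted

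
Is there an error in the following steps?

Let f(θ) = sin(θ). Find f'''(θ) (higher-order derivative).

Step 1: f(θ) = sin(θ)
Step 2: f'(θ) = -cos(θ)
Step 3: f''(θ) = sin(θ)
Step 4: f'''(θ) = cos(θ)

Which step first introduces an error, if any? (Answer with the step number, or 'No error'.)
Step 2

Step 2 is incorrect due to a sign flip.
The step shows: -cos(θ)
The correct value should be: cos(θ)

Explanation: The sign of the whole expression was flipped: the term cos(θ) was incorrectly written as -cos(θ)
The later steps are derived from this incorrect expression, so the error originates in Step 2.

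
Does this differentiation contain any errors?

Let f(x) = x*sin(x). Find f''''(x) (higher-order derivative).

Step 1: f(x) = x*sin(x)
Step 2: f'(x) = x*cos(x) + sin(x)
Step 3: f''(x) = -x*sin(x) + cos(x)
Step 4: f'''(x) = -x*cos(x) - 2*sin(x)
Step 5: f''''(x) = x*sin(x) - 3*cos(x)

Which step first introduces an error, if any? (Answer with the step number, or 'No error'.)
Step 3

Step 3 is incorrect due to a wrong coefficient.
The step shows: -x*sin(x) + cos(x)
The correct value should be: -x*sin(x) + 2*cos(x)

Explanation: The coefficient 2 was incorrectly written as 1: the term 2*cos(x) was incorrectly written as cos(x)
The later steps are derived from this incorrect expression, so the error originates in Step 3.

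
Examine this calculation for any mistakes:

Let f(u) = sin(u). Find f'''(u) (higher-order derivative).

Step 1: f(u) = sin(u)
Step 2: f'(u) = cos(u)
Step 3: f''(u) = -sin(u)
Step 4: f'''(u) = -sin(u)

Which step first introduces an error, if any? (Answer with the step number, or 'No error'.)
Step 4

Step 4 is incorrect due to a wrong trig function.
The step shows: -sin(u)
The correct value should be: -cos(u)

Explanation: cos(u) was incorrectly written as sin(u): the term -cos(u) was incorrectly written as -sin(u)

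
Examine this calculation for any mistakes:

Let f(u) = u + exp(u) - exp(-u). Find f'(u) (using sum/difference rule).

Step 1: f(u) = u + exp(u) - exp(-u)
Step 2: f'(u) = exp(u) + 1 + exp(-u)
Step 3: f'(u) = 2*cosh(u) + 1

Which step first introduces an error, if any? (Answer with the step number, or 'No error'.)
No error

All steps in this derivation are correct.
The final answer f'(u) = 2*cosh(u) + 1 is valid.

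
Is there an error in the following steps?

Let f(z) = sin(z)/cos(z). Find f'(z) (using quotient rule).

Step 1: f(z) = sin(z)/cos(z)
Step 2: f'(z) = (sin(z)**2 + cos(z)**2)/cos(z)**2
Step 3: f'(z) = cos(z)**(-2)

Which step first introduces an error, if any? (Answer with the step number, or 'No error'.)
No error

All steps in this derivation are correct.
The final answer f'(z) = cos(z)**(-2) is valid.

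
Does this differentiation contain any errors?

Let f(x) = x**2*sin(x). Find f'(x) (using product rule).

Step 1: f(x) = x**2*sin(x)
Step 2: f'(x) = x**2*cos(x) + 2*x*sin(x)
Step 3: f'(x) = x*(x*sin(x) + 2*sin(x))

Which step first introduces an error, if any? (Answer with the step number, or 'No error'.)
Step 3

Step 3 is incorrect due to a wrong trig function.
The step shows: x*(x*sin(x) + 2*sin(x))
The correct value should be: x*(x*cos(x) + 2*sin(x))

Explanation: cos(x) was incorrectly written as sin(x): the term x*(x*cos(x) + 2*sin(x)) was incorrectly written as x*(x*sin(x) + 2*sin(x))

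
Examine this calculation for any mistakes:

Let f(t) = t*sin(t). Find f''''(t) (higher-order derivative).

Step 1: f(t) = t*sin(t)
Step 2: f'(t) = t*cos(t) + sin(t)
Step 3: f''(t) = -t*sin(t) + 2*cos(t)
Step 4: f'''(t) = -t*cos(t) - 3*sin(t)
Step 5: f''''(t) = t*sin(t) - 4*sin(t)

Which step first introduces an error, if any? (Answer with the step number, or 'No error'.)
Step 5

Step 5 is incorrect due to a wrong trig function.
The step shows: t*sin(t) - 4*sin(t)
The correct value should be: t*sin(t) - 4*cos(t)

Explanation: cos(t) was incorrectly written as sin(t): the term -4*cos(t) was incorrectly written as -4*sin(t)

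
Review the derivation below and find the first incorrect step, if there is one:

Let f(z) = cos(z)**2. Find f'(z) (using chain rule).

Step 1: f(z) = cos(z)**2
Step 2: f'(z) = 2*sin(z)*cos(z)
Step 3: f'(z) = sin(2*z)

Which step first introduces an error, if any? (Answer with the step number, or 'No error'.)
Step 2

Step 2 is incorrect due to a sign flip.
The step shows: 2*sin(z)*cos(z)
The correct value should be: -2*sin(z)*cos(z)

Explanation: The sign of the whole expression was flipped: the term -2*sin(z)*cos(z) was incorrectly written as 2*sin(z)*cos(z)
The later steps are derived from this incorrect expression, so the error originates in Step 2.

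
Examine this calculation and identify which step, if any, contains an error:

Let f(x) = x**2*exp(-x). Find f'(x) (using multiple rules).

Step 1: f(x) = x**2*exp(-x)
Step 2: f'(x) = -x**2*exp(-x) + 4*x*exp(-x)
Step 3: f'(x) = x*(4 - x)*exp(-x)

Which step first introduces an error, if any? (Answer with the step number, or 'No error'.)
Step 2

Step 2 is incorrect due to a wrong coefficient.
The step shows: -x**2*exp(-x) + 4*x*exp(-x)
The correct value should be: -x**2*exp(-x) + 2*x*exp(-x)

Explanation: The coefficient 2 was incorrectly written as 4: the term 2*x*exp(-x) was incorrectly written as 4*x*exp(-x)
The later steps are derived from this incorrect expression, so the error originates in Step 2.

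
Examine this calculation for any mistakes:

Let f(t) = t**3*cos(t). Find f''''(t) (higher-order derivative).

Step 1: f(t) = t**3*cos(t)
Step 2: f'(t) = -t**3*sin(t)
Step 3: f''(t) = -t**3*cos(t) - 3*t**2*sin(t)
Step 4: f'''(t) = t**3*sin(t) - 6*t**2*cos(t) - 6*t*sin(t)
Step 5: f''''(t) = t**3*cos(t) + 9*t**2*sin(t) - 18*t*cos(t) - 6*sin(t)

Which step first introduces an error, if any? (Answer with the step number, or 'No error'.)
Step 2

Step 2 is incorrect due to a dropped term.
The step shows: -t**3*sin(t)
The correct value should be: -t**3*sin(t) + 3*t**2*cos(t)

Explanation: A term was dropped: the term 3*t**2*cos(t) was incorrectly omitted
The later steps are derived from this incorrect expression, so the error originates in Step 2.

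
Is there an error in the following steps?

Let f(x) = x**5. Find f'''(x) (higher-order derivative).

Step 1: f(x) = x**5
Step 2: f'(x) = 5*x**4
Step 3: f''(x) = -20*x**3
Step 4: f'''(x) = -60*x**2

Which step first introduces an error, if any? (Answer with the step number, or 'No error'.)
Step 3

Step 3 is incorrect due to a sign flip.
The step shows: -20*x**3
The correct value should be: 20*x**3

Explanation: The sign of the whole expression was flipped: the term 20*x**3 was incorrectly written as -20*x**3
The later steps are derived from this incorrect expression, so the error originates in Step 3.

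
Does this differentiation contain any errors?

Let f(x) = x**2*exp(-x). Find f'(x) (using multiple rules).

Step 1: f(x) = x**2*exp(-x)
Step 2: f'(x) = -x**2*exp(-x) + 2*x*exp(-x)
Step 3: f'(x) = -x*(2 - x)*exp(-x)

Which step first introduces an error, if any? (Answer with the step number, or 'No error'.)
Step 3

Step 3 is incorrect due to a sign flip.
The step shows: -x*(2 - x)*exp(-x)
The correct value should be: x*(2 - x)*exp(-x)

Explanation: The sign of the whole expression was flipped: the term x*(2 - x)*exp(-x) was incorrectly written as -x*(2 - x)*exp(-x)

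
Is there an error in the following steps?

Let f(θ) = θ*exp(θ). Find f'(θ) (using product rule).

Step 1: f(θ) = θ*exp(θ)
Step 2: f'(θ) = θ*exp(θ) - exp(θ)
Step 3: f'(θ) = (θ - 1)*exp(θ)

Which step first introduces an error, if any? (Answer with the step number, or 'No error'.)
Step 2

Step 2 is incorrect due to a sign flip.
The step shows: θ*exp(θ) - exp(θ)
The correct value should be: θ*exp(θ) + exp(θ)

Explanation: The sign of one term was flipped: the term exp(θ) was incorrectly written as -exp(θ)
The later steps are derived from this incorrect expression, so the error originates in Step 2.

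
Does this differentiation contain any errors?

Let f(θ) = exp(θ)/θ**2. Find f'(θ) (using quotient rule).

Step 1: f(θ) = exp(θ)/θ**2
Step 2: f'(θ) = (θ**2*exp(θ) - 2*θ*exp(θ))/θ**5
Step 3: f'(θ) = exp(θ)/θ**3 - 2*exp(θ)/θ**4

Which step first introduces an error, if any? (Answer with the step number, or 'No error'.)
Step 2

Step 2 is incorrect due to a wrong exponent.
The step shows: (θ**2*exp(θ) - 2*θ*exp(θ))/θ**5
The correct value should be: (θ**2*exp(θ) - 2*θ*exp(θ))/θ**4

Explanation: The exponent -4 on θ was incorrectly written as -5: the term (θ**2*exp(θ) - 2*θ*exp(θ))/θ**4 was incorrectly written as (θ**2*exp(θ) - 2*θ*exp(θ))/θ**5
The later steps are derived from this incorrect expression, so the error originates in Step 2.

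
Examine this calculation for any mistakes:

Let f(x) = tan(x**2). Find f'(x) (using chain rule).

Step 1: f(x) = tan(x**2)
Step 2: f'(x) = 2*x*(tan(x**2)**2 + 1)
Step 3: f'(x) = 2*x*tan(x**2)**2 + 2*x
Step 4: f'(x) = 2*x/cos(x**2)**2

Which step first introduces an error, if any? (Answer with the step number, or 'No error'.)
No error

All steps in this derivation are correct.
The final answer f'(x) = 2*x/cos(x**2)**2 is valid.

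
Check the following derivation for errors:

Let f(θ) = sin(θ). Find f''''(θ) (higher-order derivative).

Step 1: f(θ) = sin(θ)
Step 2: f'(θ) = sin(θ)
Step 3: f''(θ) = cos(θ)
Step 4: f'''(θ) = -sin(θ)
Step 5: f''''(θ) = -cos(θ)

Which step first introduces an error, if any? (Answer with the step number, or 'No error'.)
Step 2

Step 2 is incorrect due to a wrong trig function.
The step shows: sin(θ)
The correct value should be: cos(θ)

Explanation: cos(θ) was incorrectly written as sin(θ): the term cos(θ) was incorrectly written as sin(θ)
The later steps are derived from this incorrect expression, so the error originates in Step 2.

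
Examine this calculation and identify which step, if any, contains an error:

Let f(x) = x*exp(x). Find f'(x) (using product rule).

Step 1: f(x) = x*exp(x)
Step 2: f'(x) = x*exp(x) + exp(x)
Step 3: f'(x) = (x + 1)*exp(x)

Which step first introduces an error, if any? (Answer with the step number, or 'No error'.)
No error

All steps in this derivation are correct.
The final answer f'(x) = (x + 1)*exp(x) is valid.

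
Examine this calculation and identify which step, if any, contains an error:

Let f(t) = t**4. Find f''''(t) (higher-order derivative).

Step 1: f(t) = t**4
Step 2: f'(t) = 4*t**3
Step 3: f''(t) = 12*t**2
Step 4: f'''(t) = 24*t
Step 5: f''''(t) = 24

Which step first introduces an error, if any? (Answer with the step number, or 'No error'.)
No error

All steps in this derivation are correct.
The final answer f''''(t) = 24 is valid.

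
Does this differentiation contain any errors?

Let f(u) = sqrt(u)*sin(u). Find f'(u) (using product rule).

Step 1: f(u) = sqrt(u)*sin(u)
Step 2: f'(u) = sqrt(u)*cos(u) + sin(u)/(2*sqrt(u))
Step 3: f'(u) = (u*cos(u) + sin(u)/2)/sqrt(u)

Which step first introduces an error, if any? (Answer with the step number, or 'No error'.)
No error

All steps in this derivation are correct.
The final answer f'(u) = (u*cos(u) + sin(u)/2)/sqrt(u) is valid.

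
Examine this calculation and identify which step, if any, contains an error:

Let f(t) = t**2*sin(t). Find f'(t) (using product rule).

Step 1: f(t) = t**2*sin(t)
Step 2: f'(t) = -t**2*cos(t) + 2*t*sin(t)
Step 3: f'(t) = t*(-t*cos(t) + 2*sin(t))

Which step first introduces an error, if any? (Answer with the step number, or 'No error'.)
Step 2

Step 2 is incorrect due to a sign flip.
The step shows: -t**2*cos(t) + 2*t*sin(t)
The correct value should be: t**2*cos(t) + 2*t*sin(t)

Explanation: The sign of one term was flipped: the term t**2*cos(t) was incorrectly written as -t**2*cos(t)
The later steps are derived from this incorrect expression, so the error originates in Step 2.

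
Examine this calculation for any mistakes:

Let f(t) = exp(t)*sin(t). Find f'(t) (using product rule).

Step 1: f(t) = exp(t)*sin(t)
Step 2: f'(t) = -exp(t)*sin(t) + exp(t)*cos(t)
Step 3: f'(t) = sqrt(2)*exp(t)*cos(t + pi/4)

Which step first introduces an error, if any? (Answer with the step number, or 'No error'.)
Step 2

Step 2 is incorrect due to a sign flip.
The step shows: -exp(t)*sin(t) + exp(t)*cos(t)
The correct value should be: exp(t)*sin(t) + exp(t)*cos(t)

Explanation: The sign of one term was flipped: the term exp(t)*sin(t) was incorrectly written as -exp(t)*sin(t)
The later steps are derived from this incorrect expression, so the error originates in Step 2.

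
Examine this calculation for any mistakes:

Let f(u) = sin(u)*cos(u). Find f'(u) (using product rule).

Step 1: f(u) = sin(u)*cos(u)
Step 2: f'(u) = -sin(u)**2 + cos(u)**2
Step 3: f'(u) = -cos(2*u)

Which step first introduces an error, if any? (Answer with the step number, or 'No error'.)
Step 3

Step 3 is incorrect due to a sign flip.
The step shows: -cos(2*u)
The correct value should be: cos(2*u)

Explanation: The sign of the whole expression was flipped: the term cos(2*u) was incorrectly written as -cos(2*u)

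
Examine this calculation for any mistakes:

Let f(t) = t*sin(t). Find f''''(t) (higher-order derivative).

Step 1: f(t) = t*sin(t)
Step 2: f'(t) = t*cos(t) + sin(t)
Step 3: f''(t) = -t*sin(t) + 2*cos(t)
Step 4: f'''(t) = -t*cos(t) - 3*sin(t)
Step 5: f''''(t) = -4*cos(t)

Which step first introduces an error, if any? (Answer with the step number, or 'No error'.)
Step 5

Step 5 is incorrect due to a dropped term.
The step shows: -4*cos(t)
The correct value should be: t*sin(t) - 4*cos(t)

Explanation: A term was dropped: the term t*sin(t) was incorrectly omitted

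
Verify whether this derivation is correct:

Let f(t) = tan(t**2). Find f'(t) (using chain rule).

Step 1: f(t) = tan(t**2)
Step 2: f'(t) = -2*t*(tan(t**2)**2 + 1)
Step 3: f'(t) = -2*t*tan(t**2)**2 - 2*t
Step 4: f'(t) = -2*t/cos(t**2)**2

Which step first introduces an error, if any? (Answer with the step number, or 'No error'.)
Step 2

Step 2 is incorrect due to a sign flip.
The step shows: -2*t*(tan(t**2)**2 + 1)
The correct value should be: 2*t*(tan(t**2)**2 + 1)

Explanation: The sign of the whole expression was flipped: the term 2*t*(tan(t**2)**2 + 1) was incorrectly written as -2*t*(tan(t**2)**2 + 1)
The later steps are derived from this incorrect expression, so the error originates in Step 2.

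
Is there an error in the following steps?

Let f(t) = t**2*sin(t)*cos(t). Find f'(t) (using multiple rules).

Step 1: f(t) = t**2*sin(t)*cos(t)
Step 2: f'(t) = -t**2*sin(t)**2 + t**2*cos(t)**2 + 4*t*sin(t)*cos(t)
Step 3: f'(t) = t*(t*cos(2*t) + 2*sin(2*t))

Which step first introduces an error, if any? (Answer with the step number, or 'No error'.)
Step 2

Step 2 is incorrect due to a wrong coefficient.
The step shows: -t**2*sin(t)**2 + t**2*cos(t)**2 + 4*t*sin(t)*cos(t)
The correct value should be: -t**2*sin(t)**2 + t**2*cos(t)**2 + 2*t*sin(t)*cos(t)

Explanation: The coefficient 2 was incorrectly written as 4: the term 2*t*sin(t)*cos(t) was incorrectly written as 4*t*sin(t)*cos(t)
The later steps are derived from this incorrect expression, so the error originates in Step 2.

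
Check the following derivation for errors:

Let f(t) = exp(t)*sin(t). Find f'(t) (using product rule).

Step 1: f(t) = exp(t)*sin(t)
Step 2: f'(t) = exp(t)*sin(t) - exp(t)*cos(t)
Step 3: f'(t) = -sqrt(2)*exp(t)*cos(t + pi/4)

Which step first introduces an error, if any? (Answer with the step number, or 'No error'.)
Step 2

Step 2 is incorrect due to a sign flip.
The step shows: exp(t)*sin(t) - exp(t)*cos(t)
The correct value should be: exp(t)*sin(t) + exp(t)*cos(t)

Explanation: The sign of one term was flipped: the term exp(t)*cos(t) was incorrectly written as -exp(t)*cos(t)
The later steps are derived from this incorrect expression, so the error originates in Step 2.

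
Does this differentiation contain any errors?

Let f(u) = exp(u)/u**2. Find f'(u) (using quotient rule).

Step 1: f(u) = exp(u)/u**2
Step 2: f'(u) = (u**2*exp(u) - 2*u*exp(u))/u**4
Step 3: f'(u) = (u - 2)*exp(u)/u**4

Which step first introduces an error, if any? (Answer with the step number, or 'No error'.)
Step 3

Step 3 is incorrect due to a wrong exponent.
The step shows: (u - 2)*exp(u)/u**4
The correct value should be: (u - 2)*exp(u)/u**3

Explanation: The exponent -3 on u was incorrectly written as -4: the term (u - 2)*exp(u)/u**3 was incorrectly written as (u - 2)*exp(u)/u**4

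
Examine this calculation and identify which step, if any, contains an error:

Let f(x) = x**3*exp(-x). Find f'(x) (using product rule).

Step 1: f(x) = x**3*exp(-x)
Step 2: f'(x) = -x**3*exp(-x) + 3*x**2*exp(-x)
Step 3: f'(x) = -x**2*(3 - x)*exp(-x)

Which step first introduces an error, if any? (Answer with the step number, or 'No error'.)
Step 3

Step 3 is incorrect due to a sign flip.
The step shows: -x**2*(3 - x)*exp(-x)
The correct value should be: x**2*(3 - x)*exp(-x)

Explanation: The sign of the whole expression was flipped: the term x**2*(3 - x)*exp(-x) was incorrectly written as -x**2*(3 - x)*exp(-x)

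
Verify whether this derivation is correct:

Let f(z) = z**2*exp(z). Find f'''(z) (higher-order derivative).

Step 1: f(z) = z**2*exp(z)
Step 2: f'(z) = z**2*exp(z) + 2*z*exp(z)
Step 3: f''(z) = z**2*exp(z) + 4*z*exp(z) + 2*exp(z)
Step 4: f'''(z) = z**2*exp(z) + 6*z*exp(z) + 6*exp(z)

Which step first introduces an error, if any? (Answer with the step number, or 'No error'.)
No error

All steps in this derivation are correct.
The final answer f'''(z) = z**2*exp(z) + 6*z*exp(z) + 6*exp(z) is valid.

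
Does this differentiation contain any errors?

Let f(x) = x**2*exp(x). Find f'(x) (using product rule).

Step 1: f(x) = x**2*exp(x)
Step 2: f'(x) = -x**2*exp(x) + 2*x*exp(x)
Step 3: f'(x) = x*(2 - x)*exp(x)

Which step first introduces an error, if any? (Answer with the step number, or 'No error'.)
Step 2

Step 2 is incorrect due to a sign flip.
The step shows: -x**2*exp(x) + 2*x*exp(x)
The correct value should be: x**2*exp(x) + 2*x*exp(x)

Explanation: The sign of one term was flipped: the term x**2*exp(x) was incorrectly written as -x**2*exp(x)
The later steps are derived from this incorrect expression, so the error originates in Step 2.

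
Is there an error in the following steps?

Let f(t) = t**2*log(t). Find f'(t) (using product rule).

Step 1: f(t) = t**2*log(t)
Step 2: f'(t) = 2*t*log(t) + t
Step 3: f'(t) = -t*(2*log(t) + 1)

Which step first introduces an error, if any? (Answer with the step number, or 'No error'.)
Step 3

Step 3 is incorrect due to a sign flip.
The step shows: -t*(2*log(t) + 1)
The correct value should be: t*(2*log(t) + 1)

Explanation: The sign of the whole expression was flipped: the term t*(2*log(t) + 1) was incorrectly written as -t*(2*log(t) + 1)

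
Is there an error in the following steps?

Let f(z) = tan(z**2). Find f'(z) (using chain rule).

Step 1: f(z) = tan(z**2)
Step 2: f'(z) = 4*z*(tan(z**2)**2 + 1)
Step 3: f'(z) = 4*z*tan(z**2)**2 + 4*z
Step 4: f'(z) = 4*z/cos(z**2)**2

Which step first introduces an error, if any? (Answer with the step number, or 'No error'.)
Step 2

Step 2 is incorrect due to a wrong coefficient.
The step shows: 4*z*(tan(z**2)**2 + 1)
The correct value should be: 2*z*(tan(z**2)**2 + 1)

Explanation: The coefficient 2 was incorrectly written as 4: the term 2*z*(tan(z**2)**2 + 1) was incorrectly written as 4*z*(tan(z**2)**2 + 1)
The later steps are derived from this incorrect expression, so the error originates in Step 2.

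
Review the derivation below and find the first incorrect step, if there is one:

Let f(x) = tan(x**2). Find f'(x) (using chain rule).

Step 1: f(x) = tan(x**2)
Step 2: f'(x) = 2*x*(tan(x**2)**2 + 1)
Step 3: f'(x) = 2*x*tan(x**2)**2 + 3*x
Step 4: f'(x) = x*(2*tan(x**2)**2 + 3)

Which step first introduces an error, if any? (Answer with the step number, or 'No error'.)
Step 3

Step 3 is incorrect due to a wrong coefficient.
The step shows: 2*x*tan(x**2)**2 + 3*x
The correct value should be: 2*x*tan(x**2)**2 + 2*x

Explanation: The coefficient 2 was incorrectly written as 3: the term 2*x was incorrectly written as 3*x
The later steps are derived from this incorrect expression, so the error originates in Step 3.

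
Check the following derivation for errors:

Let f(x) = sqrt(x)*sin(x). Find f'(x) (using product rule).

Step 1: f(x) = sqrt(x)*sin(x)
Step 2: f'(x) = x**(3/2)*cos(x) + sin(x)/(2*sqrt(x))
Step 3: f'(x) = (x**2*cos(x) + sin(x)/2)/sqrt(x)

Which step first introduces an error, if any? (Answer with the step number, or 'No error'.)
Step 2

Step 2 is incorrect due to a wrong exponent.
The step shows: x**(3/2)*cos(x) + sin(x)/(2*sqrt(x))
The correct value should be: sqrt(x)*cos(x) + sin(x)/(2*sqrt(x))

Explanation: The exponent 1/2 on x was incorrectly written as 3/2: the term sqrt(x)*cos(x) was incorrectly written as x**(3/2)*cos(x)
The later steps are derived from this incorrect expression, so the error originates in Step 2.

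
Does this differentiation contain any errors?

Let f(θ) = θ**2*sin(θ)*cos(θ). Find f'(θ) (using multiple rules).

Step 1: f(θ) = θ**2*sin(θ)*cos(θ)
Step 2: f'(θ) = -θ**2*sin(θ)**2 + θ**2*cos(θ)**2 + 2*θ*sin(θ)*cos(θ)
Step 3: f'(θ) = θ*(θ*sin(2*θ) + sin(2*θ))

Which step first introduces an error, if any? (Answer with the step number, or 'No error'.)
Step 3

Step 3 is incorrect due to a wrong trig function.
The step shows: θ*(θ*sin(2*θ) + sin(2*θ))
The correct value should be: θ*(θ*cos(2*θ) + sin(2*θ))

Explanation: cos(2*θ) was incorrectly written as sin(2*θ): the term θ*(θ*cos(2*θ) + sin(2*θ)) was incorrectly written as θ*(θ*sin(2*θ) + sin(2*θ))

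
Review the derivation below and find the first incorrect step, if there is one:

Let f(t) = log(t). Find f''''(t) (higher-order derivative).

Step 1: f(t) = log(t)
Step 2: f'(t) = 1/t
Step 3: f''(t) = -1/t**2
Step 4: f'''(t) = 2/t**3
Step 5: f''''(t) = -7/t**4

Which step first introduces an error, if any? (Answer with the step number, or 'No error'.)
Step 5

Step 5 is incorrect due to a wrong coefficient.
The step shows: -7/t**4
The correct value should be: -6/t**4

Explanation: The coefficient -6 was incorrectly written as -7: the term -6/t**4 was incorrectly written as -7/t**4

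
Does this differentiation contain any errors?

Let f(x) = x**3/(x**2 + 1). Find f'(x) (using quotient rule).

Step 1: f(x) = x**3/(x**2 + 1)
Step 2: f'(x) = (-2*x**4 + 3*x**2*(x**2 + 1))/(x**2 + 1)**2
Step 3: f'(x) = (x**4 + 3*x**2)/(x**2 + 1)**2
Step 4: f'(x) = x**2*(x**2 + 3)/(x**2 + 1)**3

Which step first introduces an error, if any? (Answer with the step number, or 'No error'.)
Step 4

Step 4 is incorrect due to a wrong exponent.
The step shows: x**2*(x**2 + 3)/(x**2 + 1)**3
The correct value should be: x**2*(x**2 + 3)/(x**2 + 1)**2

Explanation: The exponent -2 on x**2 + 1 was incorrectly written as -3: the term x**2*(x**2 + 3)/(x**2 + 1)**2 was incorrectly written as x**2*(x**2 + 3)/(x**2 + 1)**3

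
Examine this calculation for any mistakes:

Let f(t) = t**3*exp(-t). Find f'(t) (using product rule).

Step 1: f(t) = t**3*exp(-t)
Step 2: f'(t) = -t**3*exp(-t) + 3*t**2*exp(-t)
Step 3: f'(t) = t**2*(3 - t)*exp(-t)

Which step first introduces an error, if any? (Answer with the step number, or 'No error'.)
No error

All steps in this derivation are correct.
The final answer f'(t) = t**2*(3 - t)*exp(-t) is valid.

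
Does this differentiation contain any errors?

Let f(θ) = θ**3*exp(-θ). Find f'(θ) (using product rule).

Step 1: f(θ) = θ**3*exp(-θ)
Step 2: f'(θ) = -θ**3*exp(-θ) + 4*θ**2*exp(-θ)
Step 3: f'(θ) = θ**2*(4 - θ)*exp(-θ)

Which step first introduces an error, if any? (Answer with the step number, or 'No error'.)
Step 2

Step 2 is incorrect due to a wrong coefficient.
The step shows: -θ**3*exp(-θ) + 4*θ**2*exp(-θ)
The correct value should be: -θ**3*exp(-θ) + 3*θ**2*exp(-θ)

Explanation: The coefficient 3 was incorrectly written as 4: the term 3*θ**2*exp(-θ) was incorrectly written as 4*θ**2*exp(-θ)
The later steps are derived from this incorrect expression, so the error originates in Step 2.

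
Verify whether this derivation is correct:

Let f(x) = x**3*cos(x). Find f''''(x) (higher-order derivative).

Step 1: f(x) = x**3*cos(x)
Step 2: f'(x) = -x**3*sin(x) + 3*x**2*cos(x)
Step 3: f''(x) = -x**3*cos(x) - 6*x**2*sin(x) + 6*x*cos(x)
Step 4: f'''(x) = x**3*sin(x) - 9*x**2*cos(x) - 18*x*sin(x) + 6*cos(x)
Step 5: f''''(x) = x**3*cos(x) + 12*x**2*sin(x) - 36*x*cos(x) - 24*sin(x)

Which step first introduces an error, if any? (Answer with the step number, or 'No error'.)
No error

All steps in this derivation are correct.
The final answer f''''(x) = x**3*cos(x) + 12*x**2*sin(x) - 36*x*cos(x) - 24*sin(x) is valid.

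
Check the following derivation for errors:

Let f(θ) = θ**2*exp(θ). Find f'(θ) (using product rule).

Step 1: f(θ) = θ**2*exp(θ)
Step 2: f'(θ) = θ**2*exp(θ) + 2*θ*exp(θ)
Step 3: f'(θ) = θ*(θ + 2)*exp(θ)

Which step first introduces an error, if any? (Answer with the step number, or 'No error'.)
No error

All steps in this derivation are correct.
The final answer f'(θ) = θ*(θ + 2)*exp(θ) is valid.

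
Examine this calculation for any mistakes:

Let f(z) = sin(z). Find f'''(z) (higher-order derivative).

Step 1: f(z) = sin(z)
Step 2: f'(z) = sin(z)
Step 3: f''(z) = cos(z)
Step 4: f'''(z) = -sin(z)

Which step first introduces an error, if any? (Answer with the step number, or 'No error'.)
Step 2

Step 2 is incorrect due to a wrong trig function.
The step shows: sin(z)
The correct value should be: cos(z)

Explanation: cos(z) was incorrectly written as sin(z): the term cos(z) was incorrectly written as sin(z)
The later steps are derived from this incorrect expression, so the error originates in Step 2.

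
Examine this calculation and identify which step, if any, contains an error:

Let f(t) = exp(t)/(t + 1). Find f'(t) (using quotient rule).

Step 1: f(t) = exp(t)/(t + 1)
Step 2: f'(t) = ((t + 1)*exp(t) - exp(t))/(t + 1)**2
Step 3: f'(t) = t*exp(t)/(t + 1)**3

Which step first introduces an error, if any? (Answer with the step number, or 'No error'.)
Step 3

Step 3 is incorrect due to a wrong exponent.
The step shows: t*exp(t)/(t + 1)**3
The correct value should be: t*exp(t)/(t + 1)**2

Explanation: The exponent -2 on t + 1 was incorrectly written as -3: the term t*exp(t)/(t + 1)**2 was incorrectly written as t*exp(t)/(t + 1)**3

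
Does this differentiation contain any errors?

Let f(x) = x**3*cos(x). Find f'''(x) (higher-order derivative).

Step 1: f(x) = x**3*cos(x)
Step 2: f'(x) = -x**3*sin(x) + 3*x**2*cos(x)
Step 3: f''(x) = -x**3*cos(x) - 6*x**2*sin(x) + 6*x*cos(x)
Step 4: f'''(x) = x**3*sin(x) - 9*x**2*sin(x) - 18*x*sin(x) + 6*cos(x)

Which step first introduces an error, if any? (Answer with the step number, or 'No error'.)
Step 4

Step 4 is incorrect due to a wrong trig function.
The step shows: x**3*sin(x) - 9*x**2*sin(x) - 18*x*sin(x) + 6*cos(x)
The correct value should be: x**3*sin(x) - 9*x**2*cos(x) - 18*x*sin(x) + 6*cos(x)

Explanation: cos(x) was incorrectly written as sin(x): the term -9*x**2*cos(x) was incorrectly written as -9*x**2*sin(x)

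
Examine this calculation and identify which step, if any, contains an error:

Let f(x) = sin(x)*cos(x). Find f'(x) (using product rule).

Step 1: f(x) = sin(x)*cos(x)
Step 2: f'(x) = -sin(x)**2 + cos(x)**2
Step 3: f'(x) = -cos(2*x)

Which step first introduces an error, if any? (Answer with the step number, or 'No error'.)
Step 3

Step 3 is incorrect due to a sign flip.
The step shows: -cos(2*x)
The correct value should be: cos(2*x)

Explanation: The sign of the whole expression was flipped: the term cos(2*x) was incorrectly written as -cos(2*x)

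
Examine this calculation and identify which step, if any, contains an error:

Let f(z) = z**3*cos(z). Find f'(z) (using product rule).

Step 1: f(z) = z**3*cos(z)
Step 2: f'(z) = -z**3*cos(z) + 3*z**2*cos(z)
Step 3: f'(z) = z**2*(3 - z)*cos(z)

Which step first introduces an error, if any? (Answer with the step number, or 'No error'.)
Step 2

Step 2 is incorrect due to a wrong trig function.
The step shows: -z**3*cos(z) + 3*z**2*cos(z)
The correct value should be: -z**3*sin(z) + 3*z**2*cos(z)

Explanation: sin(z) was incorrectly written as cos(z): the term -z**3*sin(z) was incorrectly written as -z**3*cos(z)
The later steps are derived from this incorrect expression, so the error originates in Step 2.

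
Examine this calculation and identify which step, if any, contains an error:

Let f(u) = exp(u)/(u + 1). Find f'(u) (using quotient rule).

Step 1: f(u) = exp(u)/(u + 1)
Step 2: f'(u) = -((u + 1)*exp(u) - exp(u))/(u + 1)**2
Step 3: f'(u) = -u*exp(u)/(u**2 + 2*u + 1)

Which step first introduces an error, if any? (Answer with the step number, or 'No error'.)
Step 2

Step 2 is incorrect due to a sign flip.
The step shows: -((u + 1)*exp(u) - exp(u))/(u + 1)**2
The correct value should be: ((u + 1)*exp(u) - exp(u))/(u + 1)**2

Explanation: The sign of the whole expression was flipped: the term ((u + 1)*exp(u) - exp(u))/(u + 1)**2 was incorrectly written as -((u + 1)*exp(u) - exp(u))/(u + 1)**2
The later steps are derived from this incorrect expression, so the error originates in Step 2.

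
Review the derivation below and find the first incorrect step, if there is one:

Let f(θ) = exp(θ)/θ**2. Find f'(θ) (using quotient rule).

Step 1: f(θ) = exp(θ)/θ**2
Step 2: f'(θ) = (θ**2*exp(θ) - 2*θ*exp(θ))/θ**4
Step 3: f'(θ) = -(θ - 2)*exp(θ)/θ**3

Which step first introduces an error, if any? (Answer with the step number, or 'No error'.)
Step 3

Step 3 is incorrect due to a sign flip.
The step shows: -(θ - 2)*exp(θ)/θ**3
The correct value should be: (θ - 2)*exp(θ)/θ**3

Explanation: The sign of the whole expression was flipped: the term (θ - 2)*exp(θ)/θ**3 was incorrectly written as -(θ - 2)*exp(θ)/θ**3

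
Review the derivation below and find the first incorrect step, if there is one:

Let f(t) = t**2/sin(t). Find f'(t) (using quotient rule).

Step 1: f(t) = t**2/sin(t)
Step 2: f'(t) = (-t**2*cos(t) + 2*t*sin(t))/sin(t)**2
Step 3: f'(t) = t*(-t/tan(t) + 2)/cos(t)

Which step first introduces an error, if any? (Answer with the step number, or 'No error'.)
Step 3

Step 3 is incorrect due to a wrong trig function.
The step shows: t*(-t/tan(t) + 2)/cos(t)
The correct value should be: t*(-t/tan(t) + 2)/sin(t)

Explanation: sin(t) was incorrectly written as cos(t): the term t*(-t/tan(t) + 2)/sin(t) was incorrectly written as t*(-t/tan(t) + 2)/cos(t)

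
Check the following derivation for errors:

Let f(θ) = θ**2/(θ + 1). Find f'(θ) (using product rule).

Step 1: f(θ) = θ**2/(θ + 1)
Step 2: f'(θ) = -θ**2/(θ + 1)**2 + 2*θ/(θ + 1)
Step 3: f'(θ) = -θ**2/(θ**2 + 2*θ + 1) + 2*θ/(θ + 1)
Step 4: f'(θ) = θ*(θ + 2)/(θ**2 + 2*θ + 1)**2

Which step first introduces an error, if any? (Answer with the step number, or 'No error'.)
Step 4

Step 4 is incorrect due to a wrong exponent.
The step shows: θ*(θ + 2)/(θ**2 + 2*θ + 1)**2
The correct value should be: θ*(θ + 2)/(θ**2 + 2*θ + 1)

Explanation: The exponent -1 on θ**2 + 2*θ + 1 was incorrectly written as -2: the term θ*(θ + 2)/(θ**2 + 2*θ + 1) was incorrectly written as θ*(θ + 2)/(θ**2 + 2*θ + 1)**2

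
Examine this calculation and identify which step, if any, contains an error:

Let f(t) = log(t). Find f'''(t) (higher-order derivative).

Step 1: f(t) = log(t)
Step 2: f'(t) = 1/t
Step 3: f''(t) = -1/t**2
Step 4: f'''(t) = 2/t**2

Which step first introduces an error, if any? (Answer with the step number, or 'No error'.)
Step 4

Step 4 is incorrect due to a wrong exponent.
The step shows: 2/t**2
The correct value should be: 2/t**3

Explanation: The exponent -3 on t was incorrectly written as -2: the term 2/t**3 was incorrectly written as 2/t**2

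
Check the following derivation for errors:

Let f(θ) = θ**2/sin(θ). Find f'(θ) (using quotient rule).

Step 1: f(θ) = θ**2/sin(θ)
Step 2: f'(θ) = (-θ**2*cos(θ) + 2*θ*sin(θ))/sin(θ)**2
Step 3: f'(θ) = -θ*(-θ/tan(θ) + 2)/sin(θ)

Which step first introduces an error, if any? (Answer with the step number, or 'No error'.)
Step 3

Step 3 is incorrect due to a sign flip.
The step shows: -θ*(-θ/tan(θ) + 2)/sin(θ)
The correct value should be: θ*(-θ/tan(θ) + 2)/sin(θ)

Explanation: The sign of the whole expression was flipped: the term θ*(-θ/tan(θ) + 2)/sin(θ) was incorrectly written as -θ*(-θ/tan(θ) + 2)/sin(θ)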